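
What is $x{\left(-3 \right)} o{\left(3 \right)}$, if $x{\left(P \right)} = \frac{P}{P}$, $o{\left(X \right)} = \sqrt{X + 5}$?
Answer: $2 \sqrt{2} \approx 2.8284$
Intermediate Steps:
$o{\left(X \right)} = \sqrt{5 + X}$
$x{\left(P \right)} = 1$
$x{\left(-3 \right)} o{\left(3 \right)} = 1 \sqrt{5 + 3} = 1 \sqrt{8} = 1 \cdot 2 \sqrt{2} = 2 \sqrt{2}$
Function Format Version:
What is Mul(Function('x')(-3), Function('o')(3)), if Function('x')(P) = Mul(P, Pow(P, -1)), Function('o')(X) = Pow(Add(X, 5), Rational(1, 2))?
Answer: Mul(2, Pow(2, Rational(1, 2))) ≈ 2.8284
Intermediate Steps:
Function('o')(X) = Pow(Add(5, X), Rational(1, 2))
Function('x')(P) = 1
Mul(Function('x')(-3), Function('o')(3)) = Mul(1, Pow(Add(5, 3), Rational(1, 2))) = Mul(1, Pow(8, Rational(1, 2))) = Mul(1, Mul(2, Pow(2, Rational(1, 2)))) = Mul(2, Pow(2, Rational(1, 2)))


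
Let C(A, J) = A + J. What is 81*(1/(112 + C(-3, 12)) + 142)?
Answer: 1391823/121 ≈ 11503.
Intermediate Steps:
81*(1/(112 + C(-3, 12)) + 142) = 81*(1/(112 + (-3 + 12)) + 142) = 81*(1/(112 + 9) + 142) = 81*(1/121 + 142) = 81*(17183/121) = 1391823/121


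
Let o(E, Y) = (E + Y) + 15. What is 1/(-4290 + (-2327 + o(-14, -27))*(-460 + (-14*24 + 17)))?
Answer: 1/1828697 ≈ 5.4684e-7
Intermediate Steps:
o(E, Y) = 15 + E + Y
1/(-4290 + (-2327 + o(-14, -27))*(-460 + (-14*24 + 17))) = 1/(-4290 + (-2327 + (15 - 14 - 27))*(-460 + (-14*24 + 17))) = 1/(-4290 + (-2327 - 26)*(-460 + (-336 + 17))) = 1/(-4290 - 2353*(-460 - 319)) = 1/(-4290 - 2353*(-779)) = 1/(-4290 + 1832987) = 1/1828697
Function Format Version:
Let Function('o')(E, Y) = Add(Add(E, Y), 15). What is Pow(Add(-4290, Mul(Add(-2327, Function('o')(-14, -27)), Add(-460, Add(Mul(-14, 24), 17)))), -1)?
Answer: Rational(1, 1828697) ≈ 5.4684e-7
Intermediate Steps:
Function('o')(E, Y) = Add(15, E, Y)
Pow(Add(-4290, Mul(Add(-2327, Function('o')(-14, -27)), Add(-460, Add(Mul(-14, 24), 17)))), -1) = Pow(Add(-4290, Mul(Add(-2327, Add(15, -14, -27)), Add(-460, Add(Mul(-14, 24), 17)))), -1) = Pow(Add(-4290, Mul(Add(-2327, -26), Add(-460, Add(-336, 17)))), -1) = Pow(Add(-4290, Mul(-2353, Add(-460, -319))), -1) = Pow(Add(-4290, Mul(-2353, -779)), -1) = Pow(Add(-4290, 1832987), -1) = Pow(1828697, -1) = Rational(1, 1828697)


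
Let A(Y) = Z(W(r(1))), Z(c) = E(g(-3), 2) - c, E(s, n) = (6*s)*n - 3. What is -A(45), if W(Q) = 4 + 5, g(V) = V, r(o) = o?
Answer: 48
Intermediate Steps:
E(s, n) = -3 + 6*n*s (E(s, n) = 6*n*s - 3 = -3 + 6*n*s)
W(Q) = 9
Z(c) = -39 - c (Z(c) = (-3 + 6*2*(-3)) - c = (-3 - 36) - c = -39 - c)
A(Y) = -48 (A(Y) = -39 - 1*9 = -39 - 9 = -48)
-A(45) = -1*(-48) = 48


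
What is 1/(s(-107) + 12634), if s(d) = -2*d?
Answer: 1/12848 ≈ 7.7833e-5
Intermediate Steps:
1/(s(-107) + 12634) = 1/(-2*(-107) + 12634) = 1/(214 + 12634) = 1/12848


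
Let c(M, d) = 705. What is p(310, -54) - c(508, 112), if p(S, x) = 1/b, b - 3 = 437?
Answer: -310199/440 ≈ -705.00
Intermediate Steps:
b = 440 (b = 3 + 437 = 440)
p(S, x) = 1/440
p(310, -54) - c(508, 112) = 1/440 - 1*705 = 1/440 - 705 = -310199/440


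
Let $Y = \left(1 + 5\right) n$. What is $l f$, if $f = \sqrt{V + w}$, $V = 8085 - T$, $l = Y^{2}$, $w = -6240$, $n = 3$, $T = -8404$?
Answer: $324 \sqrt{10249} \approx 32801.0$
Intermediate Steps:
$Y = 18$ ($Y = \left(1 + 5\right) 3 = 6 \cdot 3 = 18$)
$l = 324$ ($l = 18^{2} = 324$)
$V = 16489$ ($V = 8085 - -8404 = 8085 + 8404 = 16489$)
$f = \sqrt{10249}$ ($f = \sqrt{16489 - 6240} = \sqrt{10249} \approx 101.24$)
$l f = 324 \sqrt{10249}$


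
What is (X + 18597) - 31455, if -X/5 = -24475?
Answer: 109517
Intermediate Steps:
X = 122375 (X = -5*(-24475) = 122375)
(X + 18597) - 31455 = (122375 + 18597) - 31455 = 140972 - 31455 = 109517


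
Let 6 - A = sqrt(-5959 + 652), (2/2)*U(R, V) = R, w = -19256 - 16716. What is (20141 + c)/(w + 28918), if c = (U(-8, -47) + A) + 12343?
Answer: -16241/3527 + I*sqrt(5307)/7054 ≈ -4.6048 + 0.010327*I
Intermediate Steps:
w = -35972
U(R, V) = R
A = 6 - I*sqrt(5307) (A = 6 - sqrt(-5959 + 652) = 6 - sqrt(-5307) = 6 - I*sqrt(5307) ≈ 6.0 - 72.849*I)
c = 12341 - I*sqrt(5307) (c = (-8 + (6 - I*sqrt(5307))) + 12343 = (-2 - I*sqrt(5307)) + 12343 = 12341 - I*sqrt(5307) ≈ 12341.0 - 72.849*I)
(20141 + c)/(w + 28918) = (20141 + (12341 - I*sqrt(5307)))/(-35972 + 28918) = (32482 - I*sqrt(5307))/(-7054) = (32482 - I*sqrt(5307))*(-1/7054) = -16241/3527 + I*sqrt(5307)/7054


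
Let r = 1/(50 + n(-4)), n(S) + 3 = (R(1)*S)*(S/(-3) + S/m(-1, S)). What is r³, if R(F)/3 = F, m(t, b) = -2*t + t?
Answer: 1/493039 ≈ 2.0282e-6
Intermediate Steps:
m(t, b) = -t
R(F) = 3*F
n(S) = -3 + 2*S² (n(S) = -3 + ((3*1)*S)*(S/(-3) + S/((-1*(-1)))) = -3 + (3*S)*(S*(-⅓) + S/1) = -3 + (3*S)*(-S/3 + S*1) = -3 + (3*S)*(-S/3 + S) = -3 + (3*S)*(2*S/3) = -3 + 2*S²)
r = 1/79 (r = 1/(50 + (-3 + 2*(-4)²)) = 1/(50 + (-3 + 2*16)) = 1/(50 + (-3 + 32)) = 1/(50 + 29) = 1/79 ≈ 0.012658)
r³ = (1/79)³ = 1/493039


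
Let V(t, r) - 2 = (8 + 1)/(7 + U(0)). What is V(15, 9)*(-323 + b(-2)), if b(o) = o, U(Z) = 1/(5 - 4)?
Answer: -8125/8 ≈ -1015.6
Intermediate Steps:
U(Z) = 1 (U(Z) = 1/1 = 1)
V(t, r) = 25/8 (V(t, r) = 2 + (8 + 1)/(7 + 1) = 2 + 9/8 = 25/8)
V(15, 9)*(-323 + b(-2)) = 25*(-323 - 2)/8 = (25/8)*(-325) = -8125/8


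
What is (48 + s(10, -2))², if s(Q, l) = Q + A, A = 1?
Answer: 3481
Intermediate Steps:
s(Q, l) = 1 + Q (s(Q, l) = Q + 1 = 1 + Q)
(48 + s(10, -2))² = (48 + (1 + 10))² = (48 + 11)² = 59² = 3481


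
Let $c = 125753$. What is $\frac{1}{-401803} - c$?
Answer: $- \frac{50527932660}{401803} \approx -1.2575 \cdot 10^{5}$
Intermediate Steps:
$\frac{1}{-401803} - c = \frac{1}{-401803} - 125753 = - \frac{1}{401803} - 125753 = - \frac{50527932660}{401803}$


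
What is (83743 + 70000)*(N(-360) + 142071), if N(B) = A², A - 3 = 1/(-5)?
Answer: 546090677453/25 ≈ 2.1844e+10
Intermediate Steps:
A = 14/5 (A = 3 + 1/(-5) = 3 - ⅕ = 14/5 ≈ 2.8000)
N(B) = 196/25 (N(B) = (14/5)² = 196/25)
(83743 + 70000)*(N(-360) + 142071) = (83743 + 70000)*(196/25 + 142071) = 153743*(3551971/25) = 546090677453/25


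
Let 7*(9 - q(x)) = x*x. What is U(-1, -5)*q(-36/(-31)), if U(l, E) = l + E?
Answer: -355482/6727 ≈ -52.844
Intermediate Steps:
U(l, E) = E + l
q(x) = 9 - x²/7 (q(x) = 9 - x*x/7 = 9 - x²/7)
U(-1, -5)*q(-36/(-31)) = (-5 - 1)*(9 - (-36/(-31))²/7) = -6*(9 - (-36*(-1/31))²/7) = -6*(9 - (36/31)²/7) = -6*(9 - ⅐*1296/961) = -6*(9 - 1296/6727) = -6*59247/6727 = -355482/6727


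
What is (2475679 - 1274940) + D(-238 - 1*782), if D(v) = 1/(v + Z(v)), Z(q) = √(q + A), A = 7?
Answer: 1250465203187/1041413 - I*√1013/1041413 ≈ 1.2007e+6 - 3.0562e-5*I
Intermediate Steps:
Z(q) = √(7 + q) (Z(q) = √(q + 7) = √(7 + q))
D(v) = 1/(v + √(7 + v))
(2475679 - 1274940) + D(-238 - 1*782) = (2475679 - 1274940) + 1/((-238 - 1*782) + √(7 + (-238 - 1*782))) = 1200739 + 1/((-238 - 782) + √(7 + (-238 - 782))) = 1200739 + 1/(-1020 + √(7 - 1020)) = 1200739 + 1/(-1020 + √(-1013)) = 1200739 + 1/(-1020 + I*√1013)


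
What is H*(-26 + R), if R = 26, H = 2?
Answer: 0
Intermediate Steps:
H*(-26 + R) = 2*(-26 + 26) = 2*0 = 0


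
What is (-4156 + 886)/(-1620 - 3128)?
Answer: 1635/2374 ≈ 0.68871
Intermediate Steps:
(-4156 + 886)/(-1620 - 3128) = -3270/(-4748) = -3270*(-1/4748) = 1635/2374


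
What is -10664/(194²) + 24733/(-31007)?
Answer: -315377459/291744863 ≈ -1.0810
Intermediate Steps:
-10664/(194²) + 24733/(-31007) = -10664/37636 + 24733*(-1/31007) = -10664*1/37636 - 24733/31007 = -2666/9409 - 24733/31007 = -315377459/291744863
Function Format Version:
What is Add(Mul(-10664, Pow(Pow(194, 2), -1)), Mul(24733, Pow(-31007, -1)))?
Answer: Rational(-315377459, 291744863) ≈ -1.0810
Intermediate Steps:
Add(Mul(-10664, Pow(Pow(194, 2), -1)), Mul(24733, Pow(-31007, -1))) = Add(Mul(-10664, Pow(37636, -1)), Mul(24733, Rational(-1, 31007))) = Add(Mul(-10664, Rational(1, 37636)), Rational(-24733, 31007)) = Add(Rational(-2666, 9409), Rational(-24733, 31007)) = Rational(-315377459, 291744863)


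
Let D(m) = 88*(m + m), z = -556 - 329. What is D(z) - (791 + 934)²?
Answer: -3131385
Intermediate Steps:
z = -885
D(m) = 176*m (D(m) = 88*(2*m) = 176*m)
D(z) - (791 + 934)² = 176*(-885) - (791 + 934)² = -155760 - 1*1725² = -155760 - 1*2975625 = -155760 - 2975625 = -3131385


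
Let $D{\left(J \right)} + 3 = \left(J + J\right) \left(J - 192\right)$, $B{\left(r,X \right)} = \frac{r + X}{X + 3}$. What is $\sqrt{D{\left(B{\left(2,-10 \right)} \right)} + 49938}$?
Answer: $\frac{\sqrt{2425439}}{7} \approx 222.48$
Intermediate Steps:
$B{\left(r,X \right)} = \frac{X + r}{3 + X}$
$D{\left(J \right)} = -3 + 2 J \left(-192 + J\right)$ ($D{\left(J \right)} = -3 + \left(J + J\right) \left(J - 192\right) = -3 + 2 J \left(-192 + J\right)$)
$\sqrt{D{\left(B{\left(2,-10 \right)} \right)} + 49938} = \sqrt{\left(-3 - 384 \frac{-10 + 2}{3 - 10} + 2 \left(\frac{-10 + 2}{3 - 10}\right)^{2}\right) + 49938} = \sqrt{\left(-3 - 384 \frac{1}{-7} \left(-8\right) + 2 \left(\frac{1}{-7} \left(-8\right)\right)^{2}\right) + 49938} = \sqrt{\left(-3 - 384 \left(\left(- \frac{1}{7}\right) \left(-8\right)\right) + 2 \left(\left(- \frac{1}{7}\right) \left(-8\right)\right)^{2}\right) + 49938} = \sqrt{\left(-3 - \frac{3072}{7} + 2 \left(\frac{8}{7}\right)^{2}\right) + 49938} = \sqrt{\left(-3 - \frac{3072}{7} + 2 \cdot \frac{64}{49}\right) + 49938} = \sqrt{\left(-3 - \frac{3072}{7} + \frac{128}{49}\right) + 49938} = \sqrt{- \frac{21523}{49} + 49938} = \sqrt{\frac{2425439}{49}} = \frac{\sqrt{2425439}}{7}$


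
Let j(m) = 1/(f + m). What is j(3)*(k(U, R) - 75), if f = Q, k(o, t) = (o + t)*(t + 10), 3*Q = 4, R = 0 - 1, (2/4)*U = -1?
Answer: -306/13 ≈ -23.538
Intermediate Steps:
U = -2 (U = 2*(-1) = -2)
R = -1
Q = 4/3 (Q = (1/3)*4 = 4/3 ≈ 1.3333)
k(o, t) = (10 + t)*(o + t) (k(o, t) = (o + t)*(10 + t) = (10 + t)*(o + t))
f = 4/3 ≈ 1.3333
j(m) = 1/(4/3 + m)
j(3)*(k(U, R) - 75) = (3/(4 + 3*3))*(((-1)**2 + 10*(-2) + 10*(-1) - 2*(-1)) - 75) = (3/(4 + 9))*((1 - 20 - 10 + 2) - 75) = (3/13)*(-27 - 75) = (3*(1/13))*(-102) = (3/13)*(-102) = -306/13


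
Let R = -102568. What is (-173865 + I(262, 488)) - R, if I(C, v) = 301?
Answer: -70996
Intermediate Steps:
(-173865 + I(262, 488)) - R = (-173865 + 301) - 1*(-102568) = -173564 + 102568 = -70996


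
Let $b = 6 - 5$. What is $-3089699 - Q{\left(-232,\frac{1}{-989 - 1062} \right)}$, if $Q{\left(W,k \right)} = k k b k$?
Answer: $- \frac{26657115482256048}{8627738651} \approx -3.0897 \cdot 10^{6}$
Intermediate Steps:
$b = 1$ ($b = 6 - 5 = 1$)
$Q{\left(W,k \right)} = k^{3}$ ($Q{\left(W,k \right)} = k k 1 k = k^{2} \cdot 1 k = k^{2} k = k^{3}$)
$-3089699 - Q{\left(-232,\frac{1}{-989 - 1062} \right)} = -3089699 - \left(\frac{1}{-989 - 1062}\right)^{3} = -3089699 - \left(\frac{1}{-2051}\right)^{3} = -3089699 - \left(- \frac{1}{2051}\right)^{3} = -3089699 - - \frac{1}{8627738651} = -3089699 + \frac{1}{8627738651} = - \frac{26657115482256048}{8627738651}$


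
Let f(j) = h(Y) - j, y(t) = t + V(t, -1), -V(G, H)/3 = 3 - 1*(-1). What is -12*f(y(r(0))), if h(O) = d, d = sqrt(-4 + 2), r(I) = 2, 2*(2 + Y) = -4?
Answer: -120 - 12*I*sqrt(2) ≈ -120.0 - 16.971*I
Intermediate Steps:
Y = -4 (Y = -2 + (1/2)*(-4) = -2 - 2 = -4)
V(G, H) = -12 (V(G, H) = -3*(3 - 1*(-1)) = -3*(3 + 1) = -3*4 = -12)
d = I*sqrt(2) (d = sqrt(-2) = I*sqrt(2) ≈ 1.4142*I)
y(t) = -12 + t (y(t) = t - 12 = -12 + t)
h(O) = I*sqrt(2)
f(j) = -j + I*sqrt(2) (f(j) = I*sqrt(2) - j = -j + I*sqrt(2))
-12*f(y(r(0))) = -12*(-(-12 + 2) + I*sqrt(2)) = -12*(-1*(-10) + I*sqrt(2)) = -12*(10 + I*sqrt(2)) = -120 - 12*I*sqrt(2)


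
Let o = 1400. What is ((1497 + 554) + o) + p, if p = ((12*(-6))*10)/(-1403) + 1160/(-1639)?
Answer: 7935185767/2299517 ≈ 3450.8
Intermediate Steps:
p = -447400/2299517 (p = -72*10*(-1/1403) + 1160*(-1/1639) = -720*(-1/1403) - 1160/1639 = 720/1403 - 1160/1639 = -447400/2299517 ≈ -0.19456)
((1497 + 554) + o) + p = ((1497 + 554) + 1400) - 447400/2299517 = (2051 + 1400) - 447400/2299517 = 3451 - 447400/2299517 = 7935185767/2299517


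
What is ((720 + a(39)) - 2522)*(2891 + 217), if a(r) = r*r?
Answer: -873348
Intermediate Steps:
a(r) = r**2
((720 + a(39)) - 2522)*(2891 + 217) = ((720 + 39**2) - 2522)*(2891 + 217) = ((720 + 1521) - 2522)*3108 = (2241 - 2522)*3108 = -281*3108 = -873348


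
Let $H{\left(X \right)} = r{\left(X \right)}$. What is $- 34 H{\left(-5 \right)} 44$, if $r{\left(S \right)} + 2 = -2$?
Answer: $5984$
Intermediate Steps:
$r{\left(S \right)} = -4$ ($r{\left(S \right)} = -2 - 2 = -4$)
$H{\left(X \right)} = -4$
$- 34 H{\left(-5 \right)} 44 = \left(-34\right) \left(-4\right) 44 = 136 \cdot 44 = 5984$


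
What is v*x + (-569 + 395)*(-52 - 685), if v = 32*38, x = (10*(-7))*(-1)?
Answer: 213358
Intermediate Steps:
x = 70 (x = -70*(-1) = 70)
v = 1216
v*x + (-569 + 395)*(-52 - 685) = 1216*70 + (-569 + 395)*(-52 - 685) = 85120 - 174*(-737) = 85120 + 128238 = 213358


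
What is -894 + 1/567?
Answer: -506897/567 ≈ -894.00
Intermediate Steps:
-894 + 1/567 = -506897/567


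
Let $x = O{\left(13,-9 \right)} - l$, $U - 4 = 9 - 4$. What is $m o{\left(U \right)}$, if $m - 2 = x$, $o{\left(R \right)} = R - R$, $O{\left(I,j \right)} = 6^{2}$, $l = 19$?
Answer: $0$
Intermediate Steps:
$U = 9$ ($U = 4 + \left(9 - 4\right) = 4 + 5 = 9$)
$O{\left(I,j \right)} = 36$
$o{\left(R \right)} = 0$
$x = 17$ ($x = 36 - 19 = 17$)
$m = 19$ ($m = 2 + 17 = 19$)
$m o{\left(U \right)} = 19 \cdot 0 = 0$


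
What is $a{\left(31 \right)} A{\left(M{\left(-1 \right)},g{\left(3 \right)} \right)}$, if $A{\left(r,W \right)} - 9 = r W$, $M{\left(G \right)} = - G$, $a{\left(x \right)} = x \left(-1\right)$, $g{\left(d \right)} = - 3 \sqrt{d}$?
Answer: $-279 + 93 \sqrt{3} \approx -117.92$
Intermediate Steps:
$a{\left(x \right)} = - x$
$A{\left(r,W \right)} = 9 + W r$ ($A{\left(r,W \right)} = 9 + r W = 9 + W r$)
$a{\left(31 \right)} A{\left(M{\left(-1 \right)},g{\left(3 \right)} \right)} = \left(-1\right) 31 \left(9 + - 3 \sqrt{3} \left(\left(-1\right) \left(-1\right)\right)\right) = - 31 \left(9 + - 3 \sqrt{3} \cdot 1\right) = - 31 \left(9 - 3 \sqrt{3}\right) = -279 + 93 \sqrt{3}$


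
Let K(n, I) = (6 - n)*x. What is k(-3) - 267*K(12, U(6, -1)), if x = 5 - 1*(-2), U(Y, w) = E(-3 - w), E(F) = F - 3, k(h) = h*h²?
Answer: 11187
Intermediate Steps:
k(h) = h³
E(F) = -3 + F
U(Y, w) = -6 - w (U(Y, w) = -3 + (-3 - w) = -6 - w)
x = 7 (x = 5 + 2 = 7)
K(n, I) = 42 - 7*n (K(n, I) = (6 - n)*7 = 42 - 7*n)
k(-3) - 267*K(12, U(6, -1)) = (-3)³ - 267*(42 - 7*12) = -27 - 267*(42 - 84) = -27 - 267*(-42) = -27 + 11214 = 11187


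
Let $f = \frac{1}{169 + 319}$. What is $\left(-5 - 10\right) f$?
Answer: $- \frac{15}{488} \approx -0.030738$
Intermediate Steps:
$f = \frac{1}{488} \approx 0.0020492$
$\left(-5 - 10\right) f = \left(-5 - 10\right) \frac{1}{488} = \left(-15\right) \frac{1}{488} = - \frac{15}{488}$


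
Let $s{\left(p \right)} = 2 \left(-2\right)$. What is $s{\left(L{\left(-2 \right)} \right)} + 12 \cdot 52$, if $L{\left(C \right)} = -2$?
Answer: $620$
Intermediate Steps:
$s{\left(p \right)} = -4$
$s{\left(L{\left(-2 \right)} \right)} + 12 \cdot 52 = -4 + 12 \cdot 52 = -4 + 624 = 620$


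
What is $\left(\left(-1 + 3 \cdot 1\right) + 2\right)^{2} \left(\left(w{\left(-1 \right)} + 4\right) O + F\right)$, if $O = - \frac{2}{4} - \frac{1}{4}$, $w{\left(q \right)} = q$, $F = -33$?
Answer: $-564$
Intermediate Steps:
$O = - \frac{3}{4}$ ($O = \left(-2\right) \frac{1}{4} - \frac{1}{4} = - \frac{1}{2} - \frac{1}{4} = - \frac{3}{4} \approx -0.75$)
$\left(\left(-1 + 3 \cdot 1\right) + 2\right)^{2} \left(\left(w{\left(-1 \right)} + 4\right) O + F\right) = \left(\left(-1 + 3 \cdot 1\right) + 2\right)^{2} \left(\left(-1 + 4\right) \left(- \frac{3}{4}\right) - 33\right) = \left(\left(-1 + 3\right) + 2\right)^{2} \left(3 \left(- \frac{3}{4}\right) - 33\right) = \left(2 + 2\right)^{2} \left(- \frac{9}{4} - 33\right) = 4^{2} \left(- \frac{141}{4}\right) = 16 \left(- \frac{141}{4}\right) = -564$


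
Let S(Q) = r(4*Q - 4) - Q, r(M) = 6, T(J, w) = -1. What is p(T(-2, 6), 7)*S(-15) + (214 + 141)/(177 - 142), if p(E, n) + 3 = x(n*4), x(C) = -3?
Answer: -811/7 ≈ -115.86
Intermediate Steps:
S(Q) = 6 - Q
p(E, n) = -6 (p(E, n) = -3 - 3 = -6)
p(T(-2, 6), 7)*S(-15) + (214 + 141)/(177 - 142) = -6*(6 - 1*(-15)) + (214 + 141)/(177 - 142) = -6*(6 + 15) + 355/35 = -6*21 + 355*(1/35) = -126 + 71/7 = -811/7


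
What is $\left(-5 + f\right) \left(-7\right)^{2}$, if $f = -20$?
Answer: $-1225$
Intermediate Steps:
$\left(-5 + f\right) \left(-7\right)^{2} = \left(-5 - 20\right) \left(-7\right)^{2} = \left(-25\right) 49 = -1225$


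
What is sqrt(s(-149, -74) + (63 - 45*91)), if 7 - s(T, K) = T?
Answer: 2*I*sqrt(969) ≈ 62.258*I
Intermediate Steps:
s(T, K) = 7 - T
sqrt(s(-149, -74) + (63 - 45*91)) = sqrt((7 - 1*(-149)) + (63 - 45*91)) = sqrt((7 + 149) + (63 - 4095)) = sqrt(156 - 4032) = sqrt(-3876) = 2*I*sqrt(969)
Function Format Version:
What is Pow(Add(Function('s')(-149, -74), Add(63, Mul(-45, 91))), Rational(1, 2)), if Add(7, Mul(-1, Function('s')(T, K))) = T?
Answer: Mul(2, I, Pow(969, Rational(1, 2))) ≈ Mul(62.258, I)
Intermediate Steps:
Function('s')(T, K) = Add(7, Mul(-1, T))
Pow(Add(Function('s')(-149, -74), Add(63, Mul(-45, 91))), Rational(1, 2)) = Pow(Add(Add(7, Mul(-1, -149)), Add(63, Mul(-45, 91))), Rational(1, 2)) = Pow(Add(Add(7, 149), Add(63, -4095)), Rational(1, 2)) = Pow(Add(156, -4032), Rational(1, 2)) = Pow(-3876, Rational(1, 2)) = Mul(2, I, Pow(969, Rational(1, 2)))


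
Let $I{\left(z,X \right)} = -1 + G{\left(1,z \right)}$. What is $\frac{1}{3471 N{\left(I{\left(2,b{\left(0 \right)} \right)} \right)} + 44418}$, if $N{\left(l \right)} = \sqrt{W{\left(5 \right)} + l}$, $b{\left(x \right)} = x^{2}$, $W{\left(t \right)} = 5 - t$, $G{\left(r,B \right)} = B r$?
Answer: $\frac{1}{47889} \approx 2.0882 \cdot 10^{-5}$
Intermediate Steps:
$I{\left(z,X \right)} = -1 + z$ ($I{\left(z,X \right)} = -1 + z 1 = -1 + z$)
$N{\left(l \right)} = \sqrt{l}$ ($N{\left(l \right)} = \sqrt{\left(5 - 5\right) + l} = \sqrt{0 + l} = \sqrt{l}$)
$\frac{1}{3471 N{\left(I{\left(2,b{\left(0 \right)} \right)} \right)} + 44418} = \frac{1}{3471 \sqrt{-1 + 2} + 44418} = \frac{1}{3471 \sqrt{1} + 44418} = \frac{1}{3471 \cdot 1 + 44418} = \frac{1}{3471 + 44418} = \frac{1}{47889}$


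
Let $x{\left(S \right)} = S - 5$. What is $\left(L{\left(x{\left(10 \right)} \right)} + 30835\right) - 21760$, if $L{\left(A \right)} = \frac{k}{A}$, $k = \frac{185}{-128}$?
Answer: $\frac{1161563}{128} \approx 9074.7$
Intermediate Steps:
$k = - \frac{185}{128}$ ($k = 185 \left(- \frac{1}{128}\right) = - \frac{185}{128} \approx -1.4453$)
$x{\left(S \right)} = -5 + S$
$L{\left(A \right)} = - \frac{185}{128 A}$
$\left(L{\left(x{\left(10 \right)} \right)} + 30835\right) - 21760 = \left(- \frac{185}{128 \left(-5 + 10\right)} + 30835\right) - 21760 = \left(- \frac{185}{128 \cdot 5} + 30835\right) - 21760 = \left(\left(- \frac{185}{128}\right) \frac{1}{5} + 30835\right) - 21760 = \left(- \frac{37}{128} + 30835\right) - 21760 = \frac{3946843}{128} - 21760 = \frac{1161563}{128}$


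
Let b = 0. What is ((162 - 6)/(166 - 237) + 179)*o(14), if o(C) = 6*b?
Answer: 0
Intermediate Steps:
o(C) = 0 (o(C) = 6*0 = 0)
((162 - 6)/(166 - 237) + 179)*o(14) = ((162 - 6)/(166 - 237) + 179)*0 = (156/(-71) + 179)*0 = (156*(-1/71) + 179)*0 = (-156/71 + 179)*0 = (12553/71)*0 = 0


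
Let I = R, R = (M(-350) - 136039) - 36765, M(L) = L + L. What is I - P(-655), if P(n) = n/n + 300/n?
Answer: -22729095/131 ≈ -1.7350e+5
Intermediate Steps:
M(L) = 2*L
R = -173504 (R = (2*(-350) - 136039) - 36765 = (-700 - 136039) - 36765 = -136739 - 36765 = -173504)
P(n) = 1 + 300/n
I = -173504
I - P(-655) = -173504 - (300 - 655)/(-655) = -173504 - (-1)*(-355)/655 = -173504 - 1*71/131 = -173504 - 71/131 = -22729095/131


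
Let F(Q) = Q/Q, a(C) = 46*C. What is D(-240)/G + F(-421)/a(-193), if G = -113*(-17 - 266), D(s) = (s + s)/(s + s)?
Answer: -23101/283909562 ≈ -8.1367e-5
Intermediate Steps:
D(s) = 1 (D(s) = (2*s)/((2*s)) = (2*s)*(1/(2*s)) = 1)
G = 31979 (G = -113*(-283) = 31979)
F(Q) = 1
D(-240)/G + F(-421)/a(-193) = 1/31979 + 1/(46*(-193)) = 1*(1/31979) + 1/(-8878) = 1/31979 + 1*(-1/8878) = 1/31979 - 1/8878 = -23101/283909562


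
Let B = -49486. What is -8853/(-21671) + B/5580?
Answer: -39346591/4650930 ≈ -8.4599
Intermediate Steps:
-8853/(-21671) + B/5580 = -8853/(-21671) - 49486/5580 = -8853*(-1/21671) - 49486*1/5580 = 681/1667 - 24743/2790 = -39346591/4650930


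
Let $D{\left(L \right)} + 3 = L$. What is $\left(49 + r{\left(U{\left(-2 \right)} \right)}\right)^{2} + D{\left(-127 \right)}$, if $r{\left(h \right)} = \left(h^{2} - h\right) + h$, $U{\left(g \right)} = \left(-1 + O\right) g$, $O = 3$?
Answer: $4095$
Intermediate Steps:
$D{\left(L \right)} = -3 + L$
$U{\left(g \right)} = 2 g$ ($U{\left(g \right)} = \left(-1 + 3\right) g = 2 g$)
$r{\left(h \right)} = h^{2}$
$\left(49 + r{\left(U{\left(-2 \right)} \right)}\right)^{2} + D{\left(-127 \right)} = \left(49 + \left(2 \left(-2\right)\right)^{2}\right)^{2} - 130 = \left(49 + \left(-4\right)^{2}\right)^{2} - 130 = \left(49 + 16\right)^{2} - 130 = 65^{2} - 130 = 4225 - 130 = 4095$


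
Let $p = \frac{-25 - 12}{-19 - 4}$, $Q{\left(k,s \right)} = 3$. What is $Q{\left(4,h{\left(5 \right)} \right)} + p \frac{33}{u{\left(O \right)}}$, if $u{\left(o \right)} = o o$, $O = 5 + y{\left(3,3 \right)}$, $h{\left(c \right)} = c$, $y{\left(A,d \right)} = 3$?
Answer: $\frac{5637}{1472} \approx 3.8295$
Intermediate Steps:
$O = 8$ ($O = 5 + 3 = 8$)
$u{\left(o \right)} = o^{2}$
$p = \frac{37}{23}$ ($p = - \frac{37}{-23} = \left(-37\right) \left(- \frac{1}{23}\right) = \frac{37}{23} \approx 1.6087$)
$Q{\left(4,h{\left(5 \right)} \right)} + p \frac{33}{u{\left(O \right)}} = 3 + \frac{37 \frac{33}{8^{2}}}{23} = 3 + \frac{37 \cdot \frac{33}{64}}{23} = 3 + \frac{37 \cdot 33 \cdot \frac{1}{64}}{23} = 3 + \frac{37}{23} \cdot \frac{33}{64} = 3 + \frac{1221}{1472} = \frac{5637}{1472}$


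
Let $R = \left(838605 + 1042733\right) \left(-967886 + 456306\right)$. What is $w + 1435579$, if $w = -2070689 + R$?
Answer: $-962455529150$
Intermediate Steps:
$R = -962454894040$ ($R = 1881338 \left(-511580\right) = -962454894040$)
$w = -962456964729$ ($w = -2070689 - 962454894040 = -962456964729$)
$w + 1435579 = -962456964729 + 1435579 = -962455529150$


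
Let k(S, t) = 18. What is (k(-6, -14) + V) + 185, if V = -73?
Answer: 130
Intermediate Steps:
(k(-6, -14) + V) + 185 = (18 - 73) + 185 = -55 + 185 = 130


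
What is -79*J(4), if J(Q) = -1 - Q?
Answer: 395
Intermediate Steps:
-79*J(4) = -79*(-1 - 1*4) = -79*(-1 - 4) = -79*(-5) = 395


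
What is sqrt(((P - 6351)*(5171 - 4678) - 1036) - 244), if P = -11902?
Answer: 3*I*sqrt(1000001) ≈ 3000.0*I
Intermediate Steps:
sqrt(((P - 6351)*(5171 - 4678) - 1036) - 244) = sqrt(((-11902 - 6351)*(5171 - 4678) - 1036) - 244) = sqrt((-18253*493 - 1036) - 244) = sqrt((-8998729 - 1036) - 244) = sqrt(-8999765 - 244) = sqrt(-9000009) = 3*I*sqrt(1000001)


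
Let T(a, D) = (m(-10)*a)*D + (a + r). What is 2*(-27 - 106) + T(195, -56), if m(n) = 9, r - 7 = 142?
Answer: -98202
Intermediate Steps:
r = 149 (r = 7 + 142 = 149)
T(a, D) = 149 + a + 9*D*a (T(a, D) = (9*a)*D + (a + 149) = 9*D*a + (149 + a) = 149 + a + 9*D*a)
2*(-27 - 106) + T(195, -56) = 2*(-27 - 106) + (149 + 195 + 9*(-56)*195) = 2*(-133) + (149 + 195 - 98280) = -266 - 97936 = -98202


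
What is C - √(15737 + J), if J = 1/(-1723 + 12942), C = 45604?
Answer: 45604 - 2*√495188159869/11219 ≈ 45479.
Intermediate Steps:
J = 1/11219 ≈ 8.9135e-5
C - √(15737 + J) = 45604 - √(15737 + 1/11219) = 45604 - √(176553404/11219) = 45604 - 2*√495188159869/11219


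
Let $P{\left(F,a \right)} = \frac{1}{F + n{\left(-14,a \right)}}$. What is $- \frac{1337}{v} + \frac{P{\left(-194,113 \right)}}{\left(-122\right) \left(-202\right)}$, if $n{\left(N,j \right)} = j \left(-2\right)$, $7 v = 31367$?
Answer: $- \frac{13838596241}{46380500880} \approx -0.29837$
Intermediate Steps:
$v = 4481$ ($v = \frac{1}{7} \cdot 31367 = 4481$)
$n{\left(N,j \right)} = - 2 j$
$P{\left(F,a \right)} = \frac{1}{F - 2 a}$
$- \frac{1337}{v} + \frac{P{\left(-194,113 \right)}}{\left(-122\right) \left(-202\right)} = - \frac{1337}{4481} + \frac{1}{\left(-194 - 226\right) \left(\left(-122\right) \left(-202\right)\right)} = \left(-1337\right) \frac{1}{4481} + \frac{1}{\left(-194 - 226\right) 24644} = - \frac{1337}{4481} + \frac{1}{-420} \cdot \frac{1}{24644} = - \frac{1337}{4481} - \frac{1}{10350480} = - \frac{13838596241}{46380500880}$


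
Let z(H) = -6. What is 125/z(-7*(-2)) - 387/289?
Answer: -38447/1734 ≈ -22.172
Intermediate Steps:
125/z(-7*(-2)) - 387/289 = 125/(-6) - 387/289 = 125*(-⅙) - 387*1/289 = -125/6 - 387/289 = -38447/1734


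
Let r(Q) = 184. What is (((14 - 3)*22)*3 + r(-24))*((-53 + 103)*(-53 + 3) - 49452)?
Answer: -47276320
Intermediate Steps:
(((14 - 3)*22)*3 + r(-24))*((-53 + 103)*(-53 + 3) - 49452) = (((14 - 3)*22)*3 + 184)*((-53 + 103)*(-53 + 3) - 49452) = ((11*22)*3 + 184)*(50*(-50) - 49452) = (242*3 + 184)*(-2500 - 49452) = (726 + 184)*(-51952) = 910*(-51952) = -47276320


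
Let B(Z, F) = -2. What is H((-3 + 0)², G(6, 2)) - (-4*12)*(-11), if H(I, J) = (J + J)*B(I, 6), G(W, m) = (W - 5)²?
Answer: -532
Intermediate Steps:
G(W, m) = (-5 + W)²
H(I, J) = -4*J (H(I, J) = (J + J)*(-2) = (2*J)*(-2) = -4*J)
H((-3 + 0)², G(6, 2)) - (-4*12)*(-11) = -4*(-5 + 6)² - (-4*12)*(-11) = -4*1² - (-48)*(-11) = -4*1 - 1*528 = -4 - 528 = -532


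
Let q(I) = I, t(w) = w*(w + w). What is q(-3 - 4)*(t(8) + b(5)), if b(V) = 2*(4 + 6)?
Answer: -1036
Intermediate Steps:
b(V) = 20 (b(V) = 2*10 = 20)
t(w) = 2*w² (t(w) = w*(2*w) = 2*w²)
q(-3 - 4)*(t(8) + b(5)) = (-3 - 4)*(2*8² + 20) = -7*(2*64 + 20) = -7*(128 + 20) = -7*148 = -1036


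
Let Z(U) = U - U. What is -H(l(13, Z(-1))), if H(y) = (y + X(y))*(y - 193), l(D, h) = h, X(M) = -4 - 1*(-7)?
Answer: 579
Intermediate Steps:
X(M) = 3 (X(M) = -4 + 7 = 3)
Z(U) = 0
H(y) = (-193 + y)*(3 + y) (H(y) = (y + 3)*(y - 193) = (3 + y)*(-193 + y) = (-193 + y)*(3 + y))
-H(l(13, Z(-1))) = -(-579 + 0² - 190*0) = -(-579 + 0 + 0) = -1*(-579) = 579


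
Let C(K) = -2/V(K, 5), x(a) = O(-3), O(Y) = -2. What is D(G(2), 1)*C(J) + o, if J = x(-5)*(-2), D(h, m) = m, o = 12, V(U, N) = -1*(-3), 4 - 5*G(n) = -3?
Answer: 34/3 ≈ 11.333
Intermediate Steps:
G(n) = 7/5 (G(n) = ⅘ - ⅕*(-3) = ⅘ + ⅗ = 7/5)
V(U, N) = 3
x(a) = -2
J = 4 (J = -2*(-2) = 4)
C(K) = -⅔ (C(K) = -2/3 = -2*⅓ = -⅔)
D(G(2), 1)*C(J) + o = 1*(-⅔) + 12 = -⅔ + 12 = 34/3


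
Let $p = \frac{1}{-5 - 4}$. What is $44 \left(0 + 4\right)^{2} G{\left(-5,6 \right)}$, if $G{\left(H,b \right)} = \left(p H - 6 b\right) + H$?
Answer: $- \frac{256256}{9} \approx -28473.0$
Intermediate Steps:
$p = - \frac{1}{9}$ ($p = \frac{1}{-9} = - \frac{1}{9} \approx -0.11111$)
$G{\left(H,b \right)} = - 6 b + \frac{8 H}{9}$ ($G{\left(H,b \right)} = \left(- \frac{H}{9} - 6 b\right) + H = \left(- 6 b - \frac{H}{9}\right) + H = - 6 b + \frac{8 H}{9}$)
$44 \left(0 + 4\right)^{2} G{\left(-5,6 \right)} = 44 \left(0 + 4\right)^{2} \left(\left(-6\right) 6 + \frac{8}{9} \left(-5\right)\right) = 44 \cdot 4^{2} \left(-36 - \frac{40}{9}\right) = 44 \cdot 16 \left(- \frac{364}{9}\right) = 704 \left(- \frac{364}{9}\right) = - \frac{256256}{9}$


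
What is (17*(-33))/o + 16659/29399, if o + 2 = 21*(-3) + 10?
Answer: 1582644/146995 ≈ 10.767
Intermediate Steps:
o = -55 (o = -2 + (21*(-3) + 10) = -2 + (-63 + 10) = -2 - 53 = -55)
(17*(-33))/o + 16659/29399 = (17*(-33))/(-55) + 16659/29399 = -561*(-1/55) + 16659*(1/29399) = 51/5 + 16659/29399 = 1582644/146995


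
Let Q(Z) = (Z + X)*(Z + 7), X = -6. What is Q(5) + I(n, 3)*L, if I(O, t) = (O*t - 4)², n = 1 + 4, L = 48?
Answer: 5796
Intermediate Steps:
n = 5
I(O, t) = (-4 + O*t)²
Q(Z) = (-6 + Z)*(7 + Z) (Q(Z) = (Z - 6)*(Z + 7) = (-6 + Z)*(7 + Z))
Q(5) + I(n, 3)*L = (-42 + 5 + 5²) + (-4 + 5*3)²*48 = (-42 + 5 + 25) + (-4 + 15)²*48 = -12 + 11²*48 = -12 + 121*48 = -12 + 5808 = 5796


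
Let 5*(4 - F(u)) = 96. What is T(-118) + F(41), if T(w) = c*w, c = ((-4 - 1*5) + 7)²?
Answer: -2436/5 ≈ -487.20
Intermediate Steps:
F(u) = -76/5 (F(u) = 4 - ⅕*96 = 4 - 96/5 = -76/5)
c = 4 (c = ((-4 - 5) + 7)² = (-9 + 7)² = (-2)² = 4)
T(w) = 4*w
T(-118) + F(41) = 4*(-118) - 76/5 = -472 - 76/5 = -2436/5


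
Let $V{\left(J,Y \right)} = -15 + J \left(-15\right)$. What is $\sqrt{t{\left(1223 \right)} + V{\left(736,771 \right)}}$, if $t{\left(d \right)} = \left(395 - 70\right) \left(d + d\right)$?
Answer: $\sqrt{783895} \approx 885.38$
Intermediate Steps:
$V{\left(J,Y \right)} = -15 - 15 J$
$t{\left(d \right)} = 650 d$ ($t{\left(d \right)} = 325 \cdot 2 d = 650 d$)
$\sqrt{t{\left(1223 \right)} + V{\left(736,771 \right)}} = \sqrt{650 \cdot 1223 - 11055} = \sqrt{794950 - 11055} = \sqrt{783895}$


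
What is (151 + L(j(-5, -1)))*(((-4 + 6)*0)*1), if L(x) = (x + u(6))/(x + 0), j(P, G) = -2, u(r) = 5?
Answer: 0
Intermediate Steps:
L(x) = (5 + x)/x (L(x) = (x + 5)/(x + 0) = (5 + x)/x)
(151 + L(j(-5, -1)))*(((-4 + 6)*0)*1) = (151 + (5 - 2)/(-2))*(((-4 + 6)*0)*1) = (151 - ½*3)*((2*0)*1) = (151 - 3/2)*(0*1) = (299/2)*0 = 0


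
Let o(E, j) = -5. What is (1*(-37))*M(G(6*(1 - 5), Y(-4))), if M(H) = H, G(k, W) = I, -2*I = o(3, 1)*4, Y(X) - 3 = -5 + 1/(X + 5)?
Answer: -370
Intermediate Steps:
Y(X) = -2 + 1/(5 + X) (Y(X) = 3 + (-5 + 1/(X + 5)) = 3 + (-5 + 1/(5 + X)) = -2 + 1/(5 + X))
I = 10 (I = -(-5)*4/2 = -½*(-20) = 10)
G(k, W) = 10
(1*(-37))*M(G(6*(1 - 5), Y(-4))) = (1*(-37))*10 = -37*10 = -370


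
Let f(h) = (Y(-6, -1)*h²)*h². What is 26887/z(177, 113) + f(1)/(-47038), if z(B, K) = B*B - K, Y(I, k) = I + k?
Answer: 632464609/734169104 ≈ 0.86147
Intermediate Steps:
z(B, K) = B² - K
f(h) = -7*h⁴ (f(h) = ((-6 - 1)*h²)*h² = (-7*h²)*h² = -7*h⁴)
26887/z(177, 113) + f(1)/(-47038) = 26887/(177² - 1*113) - 7*1⁴/(-47038) = 26887/(31329 - 113) - 7*1*(-1/47038) = 26887/31216 - 7*(-1/47038) = 26887*(1/31216) + 7/47038 = 26887/31216 + 7/47038 = 632464609/734169104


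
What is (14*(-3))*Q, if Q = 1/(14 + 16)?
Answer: -7/5 ≈ -1.4000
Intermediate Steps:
Q = 1/30 ≈ 0.033333
(14*(-3))*Q = (14*(-3))*(1/30) = -42*1/30 = -7/5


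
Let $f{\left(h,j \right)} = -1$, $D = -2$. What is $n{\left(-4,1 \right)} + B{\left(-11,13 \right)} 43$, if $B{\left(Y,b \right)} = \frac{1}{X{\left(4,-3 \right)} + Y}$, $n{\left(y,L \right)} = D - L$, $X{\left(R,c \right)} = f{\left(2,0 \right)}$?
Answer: $- \frac{79}{12} \approx -6.5833$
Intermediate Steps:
$X{\left(R,c \right)} = -1$
$n{\left(y,L \right)} = -2 - L$
$B{\left(Y,b \right)} = \frac{1}{-1 + Y}$
$n{\left(-4,1 \right)} + B{\left(-11,13 \right)} 43 = \left(-2 - 1\right) + \frac{1}{-1 - 11} \cdot 43 = \left(-2 - 1\right) + \frac{1}{-12} \cdot 43 = -3 - \frac{43}{12} = - \frac{79}{12}$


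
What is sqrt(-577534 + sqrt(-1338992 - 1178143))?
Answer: sqrt(-577534 + I*sqrt(2517135)) ≈ 1.044 + 759.96*I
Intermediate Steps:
sqrt(-577534 + sqrt(-1338992 - 1178143)) = sqrt(-577534 + sqrt(-2517135)) = sqrt(-577534 + I*sqrt(2517135))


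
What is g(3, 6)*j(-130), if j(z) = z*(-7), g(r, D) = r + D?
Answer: 8190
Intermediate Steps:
g(r, D) = D + r
j(z) = -7*z
g(3, 6)*j(-130) = (6 + 3)*(-7*(-130)) = 9*910 = 8190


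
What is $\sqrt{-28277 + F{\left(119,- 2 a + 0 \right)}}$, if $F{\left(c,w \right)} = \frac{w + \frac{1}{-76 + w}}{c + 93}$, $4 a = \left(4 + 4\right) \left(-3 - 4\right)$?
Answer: $\frac{i \sqrt{45751520031}}{1272} \approx 168.16 i$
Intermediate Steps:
$a = -14$ ($a = \frac{\left(4 + 4\right) \left(-3 - 4\right)}{4} = \frac{8 \left(-7\right)}{4} = \frac{1}{4} \left(-56\right) = -14$)
$F{\left(c,w \right)} = \frac{w + \frac{1}{-76 + w}}{93 + c}$
$\sqrt{-28277 + F{\left(119,- 2 a + 0 \right)}} = \sqrt{-28277 + \frac{1 + \left(\left(-2\right) \left(-14\right) + 0\right)^{2} - 76 \left(\left(-2\right) \left(-14\right) + 0\right)}{-7068 - 9044 + 93 \left(\left(-2\right) \left(-14\right) + 0\right) + 119 \left(\left(-2\right) \left(-14\right) + 0\right)}} = \sqrt{-28277 + \frac{1 + \left(28 + 0\right)^{2} - 76 \left(28 + 0\right)}{-7068 - 9044 + 93 \left(28 + 0\right) + 119 \left(28 + 0\right)}} = \sqrt{-28277 + \frac{1 + 28^{2} - 2128}{-7068 - 9044 + 93 \cdot 28 + 119 \cdot 28}} = \sqrt{-28277 + \frac{1 + 784 - 2128}{-7068 - 9044 + 2604 + 3332}} = \sqrt{-28277 + \frac{1}{-10176} \left(-1343\right)} = \sqrt{-28277 - - \frac{1343}{10176}} = \sqrt{-28277 + \frac{1343}{10176}} = \sqrt{- \frac{287745409}{10176}} = \frac{i \sqrt{45751520031}}{1272}$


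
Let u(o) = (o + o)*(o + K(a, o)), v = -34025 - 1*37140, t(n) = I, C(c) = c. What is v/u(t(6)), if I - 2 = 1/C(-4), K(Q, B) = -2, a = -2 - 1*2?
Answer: 569320/7 ≈ 81331.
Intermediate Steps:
a = -4 (a = -2 - 2 = -4)
I = 7/4 (I = 2 + 1/(-4) = 2 - ¼ = 7/4 ≈ 1.7500)
t(n) = 7/4
v = -71165 (v = -34025 - 37140 = -71165)
u(o) = 2*o*(-2 + o) (u(o) = (o + o)*(o - 2) = (2*o)*(-2 + o) = 2*o*(-2 + o))
v/u(t(6)) = -71165*2/(7*(-2 + 7/4)) = -71165/(2*(7/4)*(-¼)) = -71165/(-7/8) = -71165*(-8/7) = 569320/7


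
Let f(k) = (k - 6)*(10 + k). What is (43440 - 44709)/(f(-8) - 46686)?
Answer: 1269/46714 ≈ 0.027165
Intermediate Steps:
f(k) = (-6 + k)*(10 + k)
(43440 - 44709)/(f(-8) - 46686) = (43440 - 44709)/((-60 + (-8)² + 4*(-8)) - 46686) = -1269/((-60 + 64 - 32) - 46686) = -1269/(-28 - 46686) = -1269/(-46714) = -1269*(-1/46714) = 1269/46714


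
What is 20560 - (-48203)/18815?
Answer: 386884603/18815 ≈ 20563.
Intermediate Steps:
20560 - (-48203)/18815 = 20560 - 1*(-48203/18815) = 20560 + 48203/18815 = 386884603/18815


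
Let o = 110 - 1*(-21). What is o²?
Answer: 17161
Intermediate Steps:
o = 131 (o = 110 + 21 = 131)
o² = 131² = 17161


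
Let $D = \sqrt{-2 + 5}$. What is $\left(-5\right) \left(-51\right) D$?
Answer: $255 \sqrt{3} \approx 441.67$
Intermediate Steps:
$D = \sqrt{3} \approx 1.732$
$\left(-5\right) \left(-51\right) D = \left(-5\right) \left(-51\right) \sqrt{3} = 255 \sqrt{3}$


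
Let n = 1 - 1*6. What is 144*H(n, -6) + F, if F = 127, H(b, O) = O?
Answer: -737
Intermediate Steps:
n = -5 (n = 1 - 6 = -5)
144*H(n, -6) + F = 144*(-6) + 127 = -864 + 127 = -737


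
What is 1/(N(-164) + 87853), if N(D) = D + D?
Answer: 1/87525 ≈ 1.1425e-5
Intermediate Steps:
N(D) = 2*D
1/(N(-164) + 87853) = 1/(2*(-164) + 87853) = 1/(-328 + 87853) = 1/87525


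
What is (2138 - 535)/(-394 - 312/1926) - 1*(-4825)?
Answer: 609973387/126526 ≈ 4820.9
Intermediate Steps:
(2138 - 535)/(-394 - 312/1926) - 1*(-4825) = 1603/(-394 - 312*1/1926) + 4825 = 1603/(-394 - 52/321) + 4825 = 1603/(-126526/321) + 4825 = 1603*(-321/126526) + 4825 = -514563/126526 + 4825 = 609973387/126526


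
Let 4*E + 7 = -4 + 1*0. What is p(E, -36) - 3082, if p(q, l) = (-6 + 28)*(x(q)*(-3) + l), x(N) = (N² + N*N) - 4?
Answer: -18433/4 ≈ -4608.3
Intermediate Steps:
x(N) = -4 + 2*N² (x(N) = (N² + N²) - 4 = 2*N² - 4 = -4 + 2*N²)
E = -11/4 (E = -7/4 + (-4 + 1*0)/4 = -7/4 + (-4 + 0)/4 = -7/4 + (¼)*(-4) = -7/4 - 1 = -11/4 ≈ -2.7500)
p(q, l) = 264 - 132*q² + 22*l (p(q, l) = (-6 + 28)*((-4 + 2*q²)*(-3) + l) = 22*((12 - 6*q²) + l) = 22*(12 + l - 6*q²) = 264 - 132*q² + 22*l)
p(E, -36) - 3082 = (264 - 132*(-11/4)² + 22*(-36)) - 3082 = (264 - 132*121/16 - 792) - 3082 = (264 - 3993/4 - 792) - 3082 = -6105/4 - 3082 = -18433/4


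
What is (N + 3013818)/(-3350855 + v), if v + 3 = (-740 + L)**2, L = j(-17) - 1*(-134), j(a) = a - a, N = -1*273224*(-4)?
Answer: -2053357/1491811 ≈ -1.3764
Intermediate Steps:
N = 1092896 (N = -273224*(-4) = 1092896)
j(a) = 0
L = 134 (L = 0 - 1*(-134) = 0 + 134 = 134)
v = 367233 (v = -3 + (-740 + 134)**2 = -3 + (-606)**2 = -3 + 367236 = 367233)
(N + 3013818)/(-3350855 + v) = (1092896 + 3013818)/(-3350855 + 367233) = 4106714/(-2983622) = 4106714*(-1/2983622) = -2053357/1491811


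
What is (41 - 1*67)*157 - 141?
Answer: -4223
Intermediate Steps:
(41 - 1*67)*157 - 141 = (41 - 67)*157 - 141 = -26*157 - 141 = -4082 - 141 = -4223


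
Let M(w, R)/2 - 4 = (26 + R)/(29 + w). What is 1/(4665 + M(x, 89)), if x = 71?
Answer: 10/46753 ≈ 0.00021389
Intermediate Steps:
M(w, R) = 8 + 2*(26 + R)/(29 + w) (M(w, R) = 8 + 2*((26 + R)/(29 + w)) = 8 + 2*(26 + R)/(29 + w))
1/(4665 + M(x, 89)) = 1/(4665 + 2*(142 + 89 + 4*71)/(29 + 71)) = 1/(4665 + 2*(142 + 89 + 284)/100) = 1/(4665 + 2*(1/100)*515) = 1/(4665 + 103/10) = 1/(46753/10) = 10/46753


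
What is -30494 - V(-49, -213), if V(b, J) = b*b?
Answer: -32895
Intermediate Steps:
V(b, J) = b²
-30494 - V(-49, -213) = -30494 - 1*(-49)² = -30494 - 1*2401 = -30494 - 2401 = -32895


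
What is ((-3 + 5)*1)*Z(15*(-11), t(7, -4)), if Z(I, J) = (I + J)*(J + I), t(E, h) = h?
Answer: 57122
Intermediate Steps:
Z(I, J) = (I + J)² (Z(I, J) = (I + J)*(I + J) = (I + J)²)
((-3 + 5)*1)*Z(15*(-11), t(7, -4)) = ((-3 + 5)*1)*(15*(-11) - 4)² = (2*1)*(-165 - 4)² = 2*(-169)² = 2*28561 = 57122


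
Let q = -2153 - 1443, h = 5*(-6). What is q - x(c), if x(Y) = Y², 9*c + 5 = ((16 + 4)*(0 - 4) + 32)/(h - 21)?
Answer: -9353725/2601 ≈ -3596.2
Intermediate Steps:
h = -30
q = -3596
c = -23/51 (c = -5/9 + (((16 + 4)*(0 - 4) + 32)/(-30 - 21))/9 = -5/9 + ((20*(-4) + 32)/(-51))/9 = -5/9 + ((-80 + 32)*(-1/51))/9 = -5/9 + (-48*(-1/51))/9 = -5/9 + (⅑)*(16/17) = -5/9 + 16/153 = -23/51 ≈ -0.45098)
q - x(c) = -3596 - (-23/51)² = -3596 - 1*529/2601 = -3596 - 529/2601 = -9353725/2601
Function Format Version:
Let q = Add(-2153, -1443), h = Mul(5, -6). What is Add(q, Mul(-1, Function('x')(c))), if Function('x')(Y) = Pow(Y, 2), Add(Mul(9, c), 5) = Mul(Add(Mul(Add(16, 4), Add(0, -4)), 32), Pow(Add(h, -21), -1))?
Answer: Rational(-9353725, 2601) ≈ -3596.2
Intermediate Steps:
h = -30
q = -3596
c = Rational(-23, 51) (c = Add(Rational(-5, 9), Mul(Rational(1, 9), Mul(Add(Mul(Add(16, 4), Add(0, -4)), 32), Pow(Add(-30, -21), -1)))) = Add(Rational(-5, 9), Mul(Rational(1, 9), Mul(Add(Mul(20, -4), 32), Pow(-51, -1)))) = Add(Rational(-5, 9), Mul(Rational(1, 9), Mul(Add(-80, 32), Rational(-1, 51)))) = Add(Rational(-5, 9), Mul(Rational(1, 9), Mul(-48, Rational(-1, 51)))) = Add(Rational(-5, 9), Mul(Rational(1, 9), Rational(16, 17))) = Add(Rational(-5, 9), Rational(16, 153)) = Rational(-23, 51) ≈ -0.45098)
Add(q, Mul(-1, Function('x')(c))) = Add(-3596, Mul(-1, Pow(Rational(-23, 51), 2))) = Add(-3596, Mul(-1, Rational(529, 2601))) = Add(-3596, Rational(-529, 2601)) = Rational(-9353725, 2601)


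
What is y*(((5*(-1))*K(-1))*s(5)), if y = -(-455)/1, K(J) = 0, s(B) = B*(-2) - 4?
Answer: 0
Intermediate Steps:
s(B) = -4 - 2*B (s(B) = -2*B - 4 = -4 - 2*B)
y = 455 (y = -(-455) = -35*(-13) = 455)
y*(((5*(-1))*K(-1))*s(5)) = 455*(((5*(-1))*0)*(-4 - 2*5)) = 455*((-5*0)*(-4 - 10)) = 455*(0*(-14)) = 455*0 = 0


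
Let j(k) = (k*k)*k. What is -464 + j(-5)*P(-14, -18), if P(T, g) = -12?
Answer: 1036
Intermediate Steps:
j(k) = k³ (j(k) = k²*k = k³)
-464 + j(-5)*P(-14, -18) = -464 + (-5)³*(-12) = -464 - 125*(-12) = -464 + 1500 = 1036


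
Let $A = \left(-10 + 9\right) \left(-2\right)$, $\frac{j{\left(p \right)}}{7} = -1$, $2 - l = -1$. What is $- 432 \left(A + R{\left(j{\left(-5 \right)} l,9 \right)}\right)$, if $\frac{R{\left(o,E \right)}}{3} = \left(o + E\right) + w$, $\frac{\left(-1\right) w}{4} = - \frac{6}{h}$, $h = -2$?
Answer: $30240$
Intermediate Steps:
$l = 3$ ($l = 2 - -1 = 2 + 1 = 3$)
$j{\left(p \right)} = -7$ ($j{\left(p \right)} = 7 \left(-1\right) = -7$)
$A = 2$ ($A = \left(-1\right) \left(-2\right) = 2$)
$w = -12$ ($w = - 4 \left(- \frac{6}{-2}\right) = - 4 \left(\left(-6\right) \left(- \frac{1}{2}\right)\right) = \left(-4\right) 3 = -12$)
$R{\left(o,E \right)} = -36 + 3 E + 3 o$ ($R{\left(o,E \right)} = 3 \left(\left(o + E\right) - 12\right) = 3 \left(\left(E + o\right) - 12\right) = 3 \left(-12 + E + o\right) = -36 + 3 E + 3 o$)
$- 432 \left(A + R{\left(j{\left(-5 \right)} l,9 \right)}\right) = - 432 \left(2 + \left(-36 + 3 \cdot 9 + 3 \left(\left(-7\right) 3\right)\right)\right) = - 432 \left(2 + \left(-36 + 27 + 3 \left(-21\right)\right)\right) = - 432 \left(2 - 72\right) = \left(-432\right) \left(-70\right) = 30240$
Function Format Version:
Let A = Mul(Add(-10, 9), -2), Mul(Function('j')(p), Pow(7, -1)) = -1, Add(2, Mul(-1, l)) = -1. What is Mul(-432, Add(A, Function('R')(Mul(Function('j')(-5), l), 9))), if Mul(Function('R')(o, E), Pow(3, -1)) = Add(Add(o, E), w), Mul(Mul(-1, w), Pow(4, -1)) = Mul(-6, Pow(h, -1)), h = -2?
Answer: 30240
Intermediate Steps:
l = 3 (l = Add(2, Mul(-1, -1)) = Add(2, 1) = 3)
Function('j')(p) = -7 (Function('j')(p) = Mul(7, -1) = -7)
A = 2 (A = Mul(-1, -2) = 2)
w = -12 (w = Mul(-4, Mul(-6, Pow(-2, -1))) = Mul(-4, Mul(-6, Rational(-1, 2))) = Mul(-4, 3) = -12)
Function('R')(o, E) = Add(-36, Mul(3, E), Mul(3, o)) (Function('R')(o, E) = Mul(3, Add(Add(o, E), -12)) = Mul(3, Add(Add(E, o), -12)) = Mul(3, Add(-12, E, o)) = Add(-36, Mul(3, E), Mul(3, o)))
Mul(-432, Add(A, Function('R')(Mul(Function('j')(-5), l), 9))) = Mul(-432, Add(2, Add(-36, Mul(3, 9), Mul(3, Mul(-7, 3))))) = Mul(-432, Add(2, Add(-36, 27, Mul(3, -21)))) = Mul(-432, Add(2, Add(-36, 27, -63))) = Mul(-432, Add(2, -72)) = Mul(-432, -70) = 30240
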